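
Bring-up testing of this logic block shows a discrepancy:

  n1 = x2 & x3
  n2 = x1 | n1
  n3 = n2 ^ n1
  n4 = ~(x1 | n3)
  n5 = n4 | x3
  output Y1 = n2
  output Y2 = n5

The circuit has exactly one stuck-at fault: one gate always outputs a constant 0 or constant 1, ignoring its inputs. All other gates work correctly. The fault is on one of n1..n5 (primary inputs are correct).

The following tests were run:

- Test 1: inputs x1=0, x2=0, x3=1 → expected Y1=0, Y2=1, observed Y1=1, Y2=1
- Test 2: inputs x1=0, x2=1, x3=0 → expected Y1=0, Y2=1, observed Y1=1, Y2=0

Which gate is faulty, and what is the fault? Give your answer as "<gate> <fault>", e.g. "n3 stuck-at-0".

Fault-free values for test 1 (x1=0, x2=0, x3=1): n1=0, n2=0, n3=0, n4=1, n5=1, giving Y1=0, Y2=1. Observed Y1=1, Y2=1.
Test 1: faults giving observed Y1=1, Y2=1 are {n1 stuck-at-1, n2 stuck-at-1}.
Test 2 (x1=0, x2=1, x3=0): fault-free n1=0, n2=0, n3=0, n4=1, n5=1 → Y1=0, Y2=1; observed Y1=1, Y2=0. Eliminates n1 stuck-at-1.
Only n2 stuck-at-1 is consistent with every test.

n2 stuck-at-1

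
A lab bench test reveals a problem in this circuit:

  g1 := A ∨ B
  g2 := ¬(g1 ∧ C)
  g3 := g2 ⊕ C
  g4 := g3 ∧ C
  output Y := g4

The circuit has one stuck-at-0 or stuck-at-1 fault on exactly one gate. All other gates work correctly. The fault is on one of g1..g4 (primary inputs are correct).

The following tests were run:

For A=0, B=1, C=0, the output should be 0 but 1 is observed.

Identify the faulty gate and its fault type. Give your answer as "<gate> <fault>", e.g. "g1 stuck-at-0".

g4 stuck-at-1

Fault-free values for test 1 (A=0, B=1, C=0): g1=1, g2=1, g3=1, g4=0, giving Y=0. Observed 1.
Test 1: faults giving observed 1 are {g4 stuck-at-1}.
Only g4 stuck-at-1 is consistent with every test.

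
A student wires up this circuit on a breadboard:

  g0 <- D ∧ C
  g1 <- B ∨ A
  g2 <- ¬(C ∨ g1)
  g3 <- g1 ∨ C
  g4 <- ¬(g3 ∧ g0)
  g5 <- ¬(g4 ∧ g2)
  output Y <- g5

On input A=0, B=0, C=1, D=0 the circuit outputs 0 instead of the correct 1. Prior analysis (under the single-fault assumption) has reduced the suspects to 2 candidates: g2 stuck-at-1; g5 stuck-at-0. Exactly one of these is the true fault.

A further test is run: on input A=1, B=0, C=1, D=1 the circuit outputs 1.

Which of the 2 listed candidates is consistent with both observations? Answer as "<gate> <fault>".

g2 stuck-at-1

Evaluate each candidate on input A=1, B=0, C=1, D=1:
  g2 stuck-at-1: g0=1, g1=1, g2=1 [stuck-at-1], g3=1, g4=0, g5=1 → 1 — matches
  g5 stuck-at-0: g0=1, g1=1, g2=0, g3=1, g4=0, g5=0 [stuck-at-0] → 0 — eliminated
Only g2 stuck-at-1 reproduces the observed 1.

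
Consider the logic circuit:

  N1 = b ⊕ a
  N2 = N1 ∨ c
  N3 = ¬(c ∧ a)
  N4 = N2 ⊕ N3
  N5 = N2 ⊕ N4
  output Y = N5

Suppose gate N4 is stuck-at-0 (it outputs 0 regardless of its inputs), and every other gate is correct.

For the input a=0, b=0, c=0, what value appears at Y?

0

Propagate with N4 forced: N1=0, N2=0, N3=1, N4=0 [stuck-at-0], N5=0.
So Y = 0. (Without the fault it would be 1.)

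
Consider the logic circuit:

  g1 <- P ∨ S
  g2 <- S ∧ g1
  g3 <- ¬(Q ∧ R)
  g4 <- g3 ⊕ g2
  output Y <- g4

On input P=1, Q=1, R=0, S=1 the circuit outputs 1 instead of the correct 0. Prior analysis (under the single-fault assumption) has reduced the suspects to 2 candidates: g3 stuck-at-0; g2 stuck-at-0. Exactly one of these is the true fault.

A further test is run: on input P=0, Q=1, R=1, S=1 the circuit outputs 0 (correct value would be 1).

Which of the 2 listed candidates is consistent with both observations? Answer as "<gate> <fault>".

Evaluate each candidate on input P=0, Q=1, R=1, S=1:
  g3 stuck-at-0: g1=1, g2=1, g3=0 [stuck-at-0], g4=1 → 1 — eliminated
  g2 stuck-at-0: g1=1, g2=0 [stuck-at-0], g3=0, g4=0 → 0 — matches
Only g2 stuck-at-0 reproduces the observed 0.

g2 stuck-at-0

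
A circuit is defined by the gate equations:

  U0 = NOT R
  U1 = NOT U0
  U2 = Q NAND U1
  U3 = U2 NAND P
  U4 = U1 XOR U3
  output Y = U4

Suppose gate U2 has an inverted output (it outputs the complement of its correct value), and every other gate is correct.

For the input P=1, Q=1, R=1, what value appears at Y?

1

Propagate with U2 forced: U0=0, U1=1, U2=1 [inverted output], U3=0, U4=1.
So Y = 1. (Without the fault it would be 0.)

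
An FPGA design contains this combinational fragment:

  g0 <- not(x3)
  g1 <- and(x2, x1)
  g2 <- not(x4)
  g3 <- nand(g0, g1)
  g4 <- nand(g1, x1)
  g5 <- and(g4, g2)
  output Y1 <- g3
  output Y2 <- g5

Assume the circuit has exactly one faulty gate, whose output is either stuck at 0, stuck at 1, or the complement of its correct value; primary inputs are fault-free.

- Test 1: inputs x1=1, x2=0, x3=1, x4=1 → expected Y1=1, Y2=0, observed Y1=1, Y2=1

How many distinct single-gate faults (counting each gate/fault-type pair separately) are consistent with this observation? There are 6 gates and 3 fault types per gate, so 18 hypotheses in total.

4

Fault-free: g0=0, g1=0, g2=0, g3=1, g4=1, g5=0 → Y1=1, Y2=0. Observed Y1=1, Y2=1.
  g0: none of the 3 fault types match ✗
  g1: none of the 3 fault types match ✗
  g2: stuck-at-1, inverted output ✓; others ✗
  g3: none of the 3 fault types match ✗
  g4: none of the 3 fault types match ✗
  g5: stuck-at-1, inverted output ✓; others ✗
Consistent faults: {g2 stuck-at-1, g2 inverted output, g5 stuck-at-1, g5 inverted output} — 4 in all.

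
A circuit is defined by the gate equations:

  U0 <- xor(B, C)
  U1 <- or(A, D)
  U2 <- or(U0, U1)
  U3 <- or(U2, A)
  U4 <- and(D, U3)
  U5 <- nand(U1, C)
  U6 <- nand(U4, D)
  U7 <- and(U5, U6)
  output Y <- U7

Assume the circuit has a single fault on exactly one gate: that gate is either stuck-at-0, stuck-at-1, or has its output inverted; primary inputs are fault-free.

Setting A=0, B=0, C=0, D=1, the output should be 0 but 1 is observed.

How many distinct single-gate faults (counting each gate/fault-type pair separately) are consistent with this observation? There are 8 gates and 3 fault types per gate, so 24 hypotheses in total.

12

Fault-free: U0=0, U1=1, U2=1, U3=1, U4=1, U5=1, U6=0, U7=0 → 0. Observed 1.
  U0: none of the 3 fault types match ✗
  U1: stuck-at-0, inverted output ✓; others ✗
  U2: stuck-at-0, inverted output ✓; others ✗
  U3: stuck-at-0, inverted output ✓; others ✗
  U4: stuck-at-0, inverted output ✓; others ✗
  U5: none of the 3 fault types match ✗
  U6: stuck-at-1, inverted output ✓; others ✗
  U7: stuck-at-1, inverted output ✓; others ✗
Consistent faults: {U1 stuck-at-0, U1 inverted output, U2 stuck-at-0, U2 inverted output, U3 stuck-at-0, U3 inverted output, U4 stuck-at-0, U4 inverted output, U6 stuck-at-1, U6 inverted output, U7 stuck-at-1, U7 inverted output} — 12 in all.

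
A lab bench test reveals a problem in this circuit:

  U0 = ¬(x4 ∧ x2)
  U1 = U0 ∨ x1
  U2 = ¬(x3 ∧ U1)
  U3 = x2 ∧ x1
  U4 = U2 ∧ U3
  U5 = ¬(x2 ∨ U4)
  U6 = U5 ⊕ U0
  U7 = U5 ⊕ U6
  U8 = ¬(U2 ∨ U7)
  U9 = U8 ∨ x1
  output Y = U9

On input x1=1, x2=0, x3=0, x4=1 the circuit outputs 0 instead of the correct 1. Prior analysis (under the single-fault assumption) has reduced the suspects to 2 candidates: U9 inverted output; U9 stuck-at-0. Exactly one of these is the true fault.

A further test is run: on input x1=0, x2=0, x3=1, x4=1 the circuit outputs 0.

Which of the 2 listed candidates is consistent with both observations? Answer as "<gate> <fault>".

Evaluate each candidate on input x1=0, x2=0, x3=1, x4=1:
  U9 inverted output: U0=1, U1=1, U2=0, U3=0, U4=0, U5=1, U6=0, U7=1, U8=0, U9=1 [inverted output] → 1 — eliminated
  U9 stuck-at-0: U0=1, U1=1, U2=0, U3=0, U4=0, U5=1, U6=0, U7=1, U8=0, U9=0 [stuck-at-0] → 0 — matches
Only U9 stuck-at-0 reproduces the observed 0.

U9 stuck-at-0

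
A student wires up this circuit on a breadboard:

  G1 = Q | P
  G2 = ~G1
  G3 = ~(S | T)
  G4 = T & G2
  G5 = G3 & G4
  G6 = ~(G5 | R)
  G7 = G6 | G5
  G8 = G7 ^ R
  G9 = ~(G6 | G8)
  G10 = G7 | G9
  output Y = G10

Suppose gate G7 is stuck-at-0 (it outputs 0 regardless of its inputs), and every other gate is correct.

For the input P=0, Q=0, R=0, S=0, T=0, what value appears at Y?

Propagate with G7 forced: G1=0, G2=1, G3=1, G4=0, G5=0, G6=1, G7=0 [stuck-at-0], G8=0, G9=0, G10=0.
So Y = 0. (Without the fault it would be 1.)

0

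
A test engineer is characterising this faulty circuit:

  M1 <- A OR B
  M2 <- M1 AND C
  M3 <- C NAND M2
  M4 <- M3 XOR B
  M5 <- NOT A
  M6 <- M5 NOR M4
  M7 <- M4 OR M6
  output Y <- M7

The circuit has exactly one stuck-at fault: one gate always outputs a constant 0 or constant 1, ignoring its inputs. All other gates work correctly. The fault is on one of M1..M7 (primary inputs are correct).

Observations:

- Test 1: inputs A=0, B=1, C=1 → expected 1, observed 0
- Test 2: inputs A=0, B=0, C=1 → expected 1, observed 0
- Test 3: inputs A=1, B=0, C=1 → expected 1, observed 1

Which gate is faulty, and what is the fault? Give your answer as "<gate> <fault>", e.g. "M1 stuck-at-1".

Fault-free values for test 1 (A=0, B=1, C=1): M1=1, M2=1, M3=0, M4=1, M5=1, M6=0, M7=1, giving Y=1. Observed 0.
Test 1: faults giving observed 0 are {M1 stuck-at-0, M2 stuck-at-0, M3 stuck-at-1, M4 stuck-at-0, M7 stuck-at-0}.
Test 2 (A=0, B=0, C=1): fault-free M1=0, M2=0, M3=1, M4=1, M5=1, M6=0, M7=1 → 1; observed 0. Eliminates M1 stuck-at-0, M2 stuck-at-0, M3 stuck-at-1.
Test 3 (A=1, B=0, C=1): fault-free M1=1, M2=1, M3=0, M4=0, M5=0, M6=1, M7=1 → 1; observed 1. Eliminates M7 stuck-at-0.
Only M4 stuck-at-0 is consistent with every test.

M4 stuck-at-0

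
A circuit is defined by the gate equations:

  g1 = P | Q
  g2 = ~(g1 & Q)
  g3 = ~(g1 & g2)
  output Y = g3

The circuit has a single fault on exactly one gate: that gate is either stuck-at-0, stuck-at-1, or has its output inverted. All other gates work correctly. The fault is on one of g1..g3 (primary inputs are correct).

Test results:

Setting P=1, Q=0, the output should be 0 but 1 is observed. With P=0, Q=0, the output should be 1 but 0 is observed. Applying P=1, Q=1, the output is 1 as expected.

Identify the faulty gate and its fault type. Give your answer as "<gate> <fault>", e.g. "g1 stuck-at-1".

g1 inverted output

Fault-free values for test 1 (P=1, Q=0): g1=1, g2=1, g3=0, giving Y=0. Observed 1.
Test 1: faults giving observed 1 are {g1 stuck-at-0, g1 inverted output, g2 stuck-at-0, g2 inverted output, g3 stuck-at-1, g3 inverted output}.
Test 2 (P=0, Q=0): fault-free g1=0, g2=1, g3=1 → 1; observed 0. Eliminates g1 stuck-at-0, g2 stuck-at-0, g2 inverted output, g3 stuck-at-1.
Test 3 (P=1, Q=1): fault-free g1=1, g2=0, g3=1 → 1; observed 1. Eliminates g3 inverted output.
Only g1 inverted output is consistent with every test.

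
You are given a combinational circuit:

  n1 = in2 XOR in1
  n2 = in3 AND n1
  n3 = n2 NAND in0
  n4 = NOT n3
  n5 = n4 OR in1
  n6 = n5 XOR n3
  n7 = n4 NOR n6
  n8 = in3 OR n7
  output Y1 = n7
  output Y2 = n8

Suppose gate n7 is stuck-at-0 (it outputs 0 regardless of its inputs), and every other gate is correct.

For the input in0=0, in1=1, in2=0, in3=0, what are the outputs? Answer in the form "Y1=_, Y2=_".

Propagate with n7 forced: n1=1, n2=0, n3=1, n4=0, n5=1, n6=0, n7=0 [stuck-at-0], n8=0.
So the outputs are Y1=0, Y2=0. (Without the fault they would be Y1=1, Y2=1.)

Y1=0, Y2=0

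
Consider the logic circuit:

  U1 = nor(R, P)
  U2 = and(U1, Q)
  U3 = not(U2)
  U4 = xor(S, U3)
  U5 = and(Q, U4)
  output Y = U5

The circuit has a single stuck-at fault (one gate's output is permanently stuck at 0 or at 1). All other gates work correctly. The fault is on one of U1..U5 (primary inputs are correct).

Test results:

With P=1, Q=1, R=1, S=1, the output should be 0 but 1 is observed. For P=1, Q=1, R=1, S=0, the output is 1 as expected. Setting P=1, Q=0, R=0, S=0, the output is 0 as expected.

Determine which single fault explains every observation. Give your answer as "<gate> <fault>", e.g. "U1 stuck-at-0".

U4 stuck-at-1

Fault-free values for test 1 (P=1, Q=1, R=1, S=1): U1=0, U2=0, U3=1, U4=0, U5=0, giving Y=0. Observed 1.
Test 1: faults giving observed 1 are {U1 stuck-at-1, U2 stuck-at-1, U3 stuck-at-0, U4 stuck-at-1, U5 stuck-at-1}.
Test 2 (P=1, Q=1, R=1, S=0): fault-free U1=0, U2=0, U3=1, U4=1, U5=1 → 1; observed 1. Eliminates U1 stuck-at-1, U2 stuck-at-1, U3 stuck-at-0.
Test 3 (P=1, Q=0, R=0, S=0): fault-free U1=0, U2=0, U3=1, U4=1, U5=0 → 0; observed 0. Eliminates U5 stuck-at-1.
Only U4 stuck-at-1 is consistent with every test.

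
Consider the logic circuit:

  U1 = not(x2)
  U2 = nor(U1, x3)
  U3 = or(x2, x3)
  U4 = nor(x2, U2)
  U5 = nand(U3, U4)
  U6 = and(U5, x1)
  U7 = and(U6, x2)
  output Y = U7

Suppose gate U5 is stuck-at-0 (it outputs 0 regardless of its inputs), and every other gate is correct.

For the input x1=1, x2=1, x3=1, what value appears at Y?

0

Propagate with U5 forced: U1=0, U2=0, U3=1, U4=0, U5=0 [stuck-at-0], U6=0, U7=0.
So Y = 0. (Without the fault it would be 1.)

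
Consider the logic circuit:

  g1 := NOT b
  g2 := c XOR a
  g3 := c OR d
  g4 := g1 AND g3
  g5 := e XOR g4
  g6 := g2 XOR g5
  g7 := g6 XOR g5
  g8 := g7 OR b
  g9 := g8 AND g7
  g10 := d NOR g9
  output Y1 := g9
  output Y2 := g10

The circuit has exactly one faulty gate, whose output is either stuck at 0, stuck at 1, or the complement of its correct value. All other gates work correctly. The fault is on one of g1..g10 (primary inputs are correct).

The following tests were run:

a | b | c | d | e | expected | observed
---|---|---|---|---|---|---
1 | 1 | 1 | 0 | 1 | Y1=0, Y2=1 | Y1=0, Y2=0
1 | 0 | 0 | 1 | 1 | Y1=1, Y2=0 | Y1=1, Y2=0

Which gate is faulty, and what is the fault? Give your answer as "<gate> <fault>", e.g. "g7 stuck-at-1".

Fault-free values for test 1 (a=1, b=1, c=1, d=0, e=1): g1=0, g2=0, g3=1, g4=0, g5=1, g6=1, g7=0, g8=1, g9=0, g10=1, giving Y1=0, Y2=1. Observed Y1=0, Y2=0.
Test 1: faults giving observed Y1=0, Y2=0 are {g10 stuck-at-0, g10 inverted output}.
Test 2 (a=1, b=0, c=0, d=1, e=1): fault-free g1=1, g2=1, g3=1, g4=1, g5=0, g6=1, g7=1, g8=1, g9=1, g10=0 → Y1=1, Y2=0; observed Y1=1, Y2=0. Eliminates g10 inverted output.
Only g10 stuck-at-0 is consistent with every test.

g10 stuck-at-0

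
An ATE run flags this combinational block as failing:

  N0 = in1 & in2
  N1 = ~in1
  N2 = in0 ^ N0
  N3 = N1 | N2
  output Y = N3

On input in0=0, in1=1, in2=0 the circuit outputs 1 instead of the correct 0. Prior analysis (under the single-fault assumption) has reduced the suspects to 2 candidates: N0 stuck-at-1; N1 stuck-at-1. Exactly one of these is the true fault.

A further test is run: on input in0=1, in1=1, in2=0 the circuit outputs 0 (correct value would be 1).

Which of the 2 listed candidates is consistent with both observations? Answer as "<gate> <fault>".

N0 stuck-at-1

Evaluate each candidate on input in0=1, in1=1, in2=0:
  N0 stuck-at-1: N0=1 [stuck-at-1], N1=0, N2=0, N3=0 → 0 — matches
  N1 stuck-at-1: N0=0, N1=1 [stuck-at-1], N2=1, N3=1 → 1 — eliminated
Only N0 stuck-at-1 reproduces the observed 0.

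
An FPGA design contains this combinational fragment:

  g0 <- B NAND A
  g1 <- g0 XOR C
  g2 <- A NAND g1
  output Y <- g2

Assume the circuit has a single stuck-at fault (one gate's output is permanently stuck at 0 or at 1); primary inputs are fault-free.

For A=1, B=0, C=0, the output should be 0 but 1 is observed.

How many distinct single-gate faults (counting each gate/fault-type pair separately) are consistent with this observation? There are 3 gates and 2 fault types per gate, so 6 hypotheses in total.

3

Fault-free: g0=1, g1=1, g2=0 → 0. Observed 1.
  g0 stuck-at-0: output 1 ✓
  g0 stuck-at-1: output 0 ✗
  g1 stuck-at-0: output 1 ✓
  g1 stuck-at-1: output 0 ✗
  g2 stuck-at-0: output 0 ✗
  g2 stuck-at-1: output 1 ✓
Consistent faults: {g0 stuck-at-0, g1 stuck-at-0, g2 stuck-at-1} — 3 in all.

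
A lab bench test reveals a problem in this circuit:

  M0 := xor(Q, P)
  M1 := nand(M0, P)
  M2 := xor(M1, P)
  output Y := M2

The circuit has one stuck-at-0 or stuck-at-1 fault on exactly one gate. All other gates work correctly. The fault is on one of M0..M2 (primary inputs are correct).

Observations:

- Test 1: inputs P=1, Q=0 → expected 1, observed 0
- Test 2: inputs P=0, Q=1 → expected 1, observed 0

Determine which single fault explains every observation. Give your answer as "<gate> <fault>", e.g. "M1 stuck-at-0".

M2 stuck-at-0

Fault-free values for test 1 (P=1, Q=0): M0=1, M1=0, M2=1, giving Y=1. Observed 0.
Test 1: faults giving observed 0 are {M0 stuck-at-0, M1 stuck-at-1, M2 stuck-at-0}.
Test 2 (P=0, Q=1): fault-free M0=1, M1=1, M2=1 → 1; observed 0. Eliminates M0 stuck-at-0, M1 stuck-at-1.
Only M2 stuck-at-0 is consistent with every test.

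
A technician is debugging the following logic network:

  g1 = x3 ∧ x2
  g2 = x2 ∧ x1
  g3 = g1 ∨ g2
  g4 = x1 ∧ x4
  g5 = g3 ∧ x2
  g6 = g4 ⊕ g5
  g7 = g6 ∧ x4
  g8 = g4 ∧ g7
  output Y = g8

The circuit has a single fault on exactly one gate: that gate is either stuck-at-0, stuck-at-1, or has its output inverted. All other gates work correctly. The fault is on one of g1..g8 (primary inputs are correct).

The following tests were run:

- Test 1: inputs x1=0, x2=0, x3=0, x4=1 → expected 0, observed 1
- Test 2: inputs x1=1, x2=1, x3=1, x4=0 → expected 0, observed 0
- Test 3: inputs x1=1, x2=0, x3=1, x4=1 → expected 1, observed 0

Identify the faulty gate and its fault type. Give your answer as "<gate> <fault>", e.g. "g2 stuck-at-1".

g4 inverted output

Fault-free values for test 1 (x1=0, x2=0, x3=0, x4=1): g1=0, g2=0, g3=0, g4=0, g5=0, g6=0, g7=0, g8=0, giving Y=0. Observed 1.
Test 1: faults giving observed 1 are {g4 stuck-at-1, g4 inverted output, g8 stuck-at-1, g8 inverted output}.
Test 2 (x1=1, x2=1, x3=1, x4=0): fault-free g1=1, g2=1, g3=1, g4=0, g5=1, g6=1, g7=0, g8=0 → 0; observed 0. Eliminates g8 stuck-at-1, g8 inverted output.
Test 3 (x1=1, x2=0, x3=1, x4=1): fault-free g1=0, g2=0, g3=0, g4=1, g5=0, g6=1, g7=1, g8=1 → 1; observed 0. Eliminates g4 stuck-at-1.
Only g4 inverted output is consistent with every test.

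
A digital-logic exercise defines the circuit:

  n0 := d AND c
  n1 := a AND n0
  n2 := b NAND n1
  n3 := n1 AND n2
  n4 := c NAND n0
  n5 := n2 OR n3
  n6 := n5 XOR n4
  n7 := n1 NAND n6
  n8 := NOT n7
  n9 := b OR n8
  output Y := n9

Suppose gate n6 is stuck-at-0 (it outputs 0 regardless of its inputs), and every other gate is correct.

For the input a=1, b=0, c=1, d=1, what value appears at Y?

Propagate with n6 forced: n0=1, n1=1, n2=1, n3=1, n4=0, n5=1, n6=0 [stuck-at-0], n7=1, n8=0, n9=0.
So Y = 0. (Without the fault it would be 1.)

0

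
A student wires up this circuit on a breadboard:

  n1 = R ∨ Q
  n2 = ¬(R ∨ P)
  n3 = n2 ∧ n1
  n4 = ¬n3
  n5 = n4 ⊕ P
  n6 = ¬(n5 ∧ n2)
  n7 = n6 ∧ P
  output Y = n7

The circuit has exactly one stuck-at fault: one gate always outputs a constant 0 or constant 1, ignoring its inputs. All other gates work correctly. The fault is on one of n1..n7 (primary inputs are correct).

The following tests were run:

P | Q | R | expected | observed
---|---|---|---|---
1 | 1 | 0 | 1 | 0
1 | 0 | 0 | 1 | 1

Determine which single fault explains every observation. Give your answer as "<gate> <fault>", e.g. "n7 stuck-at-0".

Fault-free values for test 1 (P=1, Q=1, R=0): n1=1, n2=0, n3=0, n4=1, n5=0, n6=1, n7=1, giving Y=1. Observed 0.
Test 1: faults giving observed 0 are {n2 stuck-at-1, n6 stuck-at-0, n7 stuck-at-0}.
Test 2 (P=1, Q=0, R=0): fault-free n1=0, n2=0, n3=0, n4=1, n5=0, n6=1, n7=1 → 1; observed 1. Eliminates n6 stuck-at-0, n7 stuck-at-0.
Only n2 stuck-at-1 is consistent with every test.

n2 stuck-at-1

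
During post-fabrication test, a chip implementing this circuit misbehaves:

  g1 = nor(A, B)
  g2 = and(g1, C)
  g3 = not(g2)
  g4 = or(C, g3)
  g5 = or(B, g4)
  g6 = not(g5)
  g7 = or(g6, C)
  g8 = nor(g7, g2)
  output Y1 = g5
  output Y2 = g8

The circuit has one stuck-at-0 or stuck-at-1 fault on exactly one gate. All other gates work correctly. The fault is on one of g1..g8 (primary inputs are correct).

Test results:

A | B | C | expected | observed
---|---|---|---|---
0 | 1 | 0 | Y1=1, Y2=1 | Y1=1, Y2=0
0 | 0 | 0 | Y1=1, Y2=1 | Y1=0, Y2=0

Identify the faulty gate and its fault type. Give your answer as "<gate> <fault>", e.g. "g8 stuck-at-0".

Fault-free values for test 1 (A=0, B=1, C=0): g1=0, g2=0, g3=1, g4=1, g5=1, g6=0, g7=0, g8=1, giving Y1=1, Y2=1. Observed Y1=1, Y2=0.
Test 1: faults giving observed Y1=1, Y2=0 are {g2 stuck-at-1, g6 stuck-at-1, g7 stuck-at-1, g8 stuck-at-0}.
Test 2 (A=0, B=0, C=0): fault-free g1=1, g2=0, g3=1, g4=1, g5=1, g6=0, g7=0, g8=1 → Y1=1, Y2=1; observed Y1=0, Y2=0. Eliminates g6 stuck-at-1, g7 stuck-at-1, g8 stuck-at-0.
Only g2 stuck-at-1 is consistent with every test.

g2 stuck-at-1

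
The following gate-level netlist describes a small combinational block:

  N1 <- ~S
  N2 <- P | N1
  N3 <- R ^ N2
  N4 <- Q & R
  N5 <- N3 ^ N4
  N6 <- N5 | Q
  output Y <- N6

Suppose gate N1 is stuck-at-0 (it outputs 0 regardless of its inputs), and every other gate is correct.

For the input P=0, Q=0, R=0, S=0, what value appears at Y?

0

Propagate with N1 forced: N1=0 [stuck-at-0], N2=0, N3=0, N4=0, N5=0, N6=0.
So Y = 0. (Without the fault it would be 1.)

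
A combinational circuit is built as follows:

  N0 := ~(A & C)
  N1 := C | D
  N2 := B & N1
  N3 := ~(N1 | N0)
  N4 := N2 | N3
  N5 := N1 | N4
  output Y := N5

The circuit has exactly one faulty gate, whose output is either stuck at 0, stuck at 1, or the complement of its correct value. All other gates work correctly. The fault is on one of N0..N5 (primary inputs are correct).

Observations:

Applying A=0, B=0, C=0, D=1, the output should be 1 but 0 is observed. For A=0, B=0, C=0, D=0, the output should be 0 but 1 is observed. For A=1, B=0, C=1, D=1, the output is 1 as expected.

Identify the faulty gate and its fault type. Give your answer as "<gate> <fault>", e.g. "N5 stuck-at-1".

N1 inverted output

Fault-free values for test 1 (A=0, B=0, C=0, D=1): N0=1, N1=1, N2=0, N3=0, N4=0, N5=1, giving Y=1. Observed 0.
Test 1: faults giving observed 0 are {N1 stuck-at-0, N1 inverted output, N5 stuck-at-0, N5 inverted output}.
Test 2 (A=0, B=0, C=0, D=0): fault-free N0=1, N1=0, N2=0, N3=0, N4=0, N5=0 → 0; observed 1. Eliminates N1 stuck-at-0, N5 stuck-at-0.
Test 3 (A=1, B=0, C=1, D=1): fault-free N0=0, N1=1, N2=0, N3=0, N4=0, N5=1 → 1; observed 1. Eliminates N5 inverted output.
Only N1 inverted output is consistent with every test.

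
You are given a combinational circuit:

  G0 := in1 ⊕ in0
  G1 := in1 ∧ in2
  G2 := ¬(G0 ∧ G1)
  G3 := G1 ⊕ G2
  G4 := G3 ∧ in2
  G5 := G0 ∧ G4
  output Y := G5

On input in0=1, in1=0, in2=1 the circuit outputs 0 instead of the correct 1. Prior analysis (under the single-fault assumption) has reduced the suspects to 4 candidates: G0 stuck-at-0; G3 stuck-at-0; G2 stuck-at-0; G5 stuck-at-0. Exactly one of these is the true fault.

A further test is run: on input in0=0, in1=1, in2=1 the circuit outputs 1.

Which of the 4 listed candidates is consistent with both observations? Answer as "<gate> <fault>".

G2 stuck-at-0

Evaluate each candidate on input in0=0, in1=1, in2=1:
  G0 stuck-at-0: G0=0 [stuck-at-0], G1=1, G2=1, G3=0, G4=0, G5=0 → 0 — eliminated
  G3 stuck-at-0: G0=1, G1=1, G2=0, G3=0 [stuck-at-0], G4=0, G5=0 → 0 — eliminated
  G2 stuck-at-0: G0=1, G1=1, G2=0 [stuck-at-0], G3=1, G4=1, G5=1 → 1 — matches
  G5 stuck-at-0: G0=1, G1=1, G2=0, G3=1, G4=1, G5=0 [stuck-at-0] → 0 — eliminated
Only G2 stuck-at-0 reproduces the observed 1.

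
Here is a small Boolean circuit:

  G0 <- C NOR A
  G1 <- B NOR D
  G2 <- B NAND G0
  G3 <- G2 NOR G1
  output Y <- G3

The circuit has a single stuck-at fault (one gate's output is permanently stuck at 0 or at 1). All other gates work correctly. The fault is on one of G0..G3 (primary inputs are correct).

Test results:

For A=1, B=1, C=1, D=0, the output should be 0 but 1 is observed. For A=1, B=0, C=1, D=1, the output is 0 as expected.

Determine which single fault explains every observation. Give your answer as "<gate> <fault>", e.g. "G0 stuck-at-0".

G0 stuck-at-1

Fault-free values for test 1 (A=1, B=1, C=1, D=0): G0=0, G1=0, G2=1, G3=0, giving Y=0. Observed 1.
Test 1: faults giving observed 1 are {G0 stuck-at-1, G2 stuck-at-0, G3 stuck-at-1}.
Test 2 (A=1, B=0, C=1, D=1): fault-free G0=0, G1=0, G2=1, G3=0 → 0; observed 0. Eliminates G2 stuck-at-0, G3 stuck-at-1.
Only G0 stuck-at-1 is consistent with every test.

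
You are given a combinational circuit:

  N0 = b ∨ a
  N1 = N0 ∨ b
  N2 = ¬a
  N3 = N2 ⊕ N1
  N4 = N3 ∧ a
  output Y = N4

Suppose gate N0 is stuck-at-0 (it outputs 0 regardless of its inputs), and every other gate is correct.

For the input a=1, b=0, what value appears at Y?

Propagate with N0 forced: N0=0 [stuck-at-0], N1=0, N2=0, N3=0, N4=0.
So Y = 0. (Without the fault it would be 1.)

0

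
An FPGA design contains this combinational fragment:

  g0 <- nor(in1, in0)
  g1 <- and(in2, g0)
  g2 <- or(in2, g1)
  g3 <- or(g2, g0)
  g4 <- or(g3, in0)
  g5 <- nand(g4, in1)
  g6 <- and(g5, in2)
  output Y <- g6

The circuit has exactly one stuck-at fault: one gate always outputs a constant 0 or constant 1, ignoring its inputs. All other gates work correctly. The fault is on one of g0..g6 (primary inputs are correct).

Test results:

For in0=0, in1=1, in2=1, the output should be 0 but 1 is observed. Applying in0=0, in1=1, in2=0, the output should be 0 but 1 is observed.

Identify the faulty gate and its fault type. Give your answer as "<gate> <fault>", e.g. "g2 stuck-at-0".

Fault-free values for test 1 (in0=0, in1=1, in2=1): g0=0, g1=0, g2=1, g3=1, g4=1, g5=0, g6=0, giving Y=0. Observed 1.
Test 1: faults giving observed 1 are {g2 stuck-at-0, g3 stuck-at-0, g4 stuck-at-0, g5 stuck-at-1, g6 stuck-at-1}.
Test 2 (in0=0, in1=1, in2=0): fault-free g0=0, g1=0, g2=0, g3=0, g4=0, g5=1, g6=0 → 0; observed 1. Eliminates g2 stuck-at-0, g3 stuck-at-0, g4 stuck-at-0, g5 stuck-at-1.
Only g6 stuck-at-1 is consistent with every test.

g6 stuck-at-1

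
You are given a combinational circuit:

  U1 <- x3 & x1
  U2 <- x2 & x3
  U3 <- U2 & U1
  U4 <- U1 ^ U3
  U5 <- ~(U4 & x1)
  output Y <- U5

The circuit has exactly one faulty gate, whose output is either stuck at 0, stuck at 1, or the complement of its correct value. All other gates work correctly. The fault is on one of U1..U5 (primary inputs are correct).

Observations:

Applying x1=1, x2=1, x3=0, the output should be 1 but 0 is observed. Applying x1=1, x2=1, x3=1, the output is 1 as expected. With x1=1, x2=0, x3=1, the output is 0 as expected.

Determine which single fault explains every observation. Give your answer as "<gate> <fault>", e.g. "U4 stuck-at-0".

U1 stuck-at-1

Fault-free values for test 1 (x1=1, x2=1, x3=0): U1=0, U2=0, U3=0, U4=0, U5=1, giving Y=1. Observed 0.
Test 1: faults giving observed 0 are {U1 stuck-at-1, U1 inverted output, U3 stuck-at-1, U3 inverted output, U4 stuck-at-1, U4 inverted output, U5 stuck-at-0, U5 inverted output}.
Test 2 (x1=1, x2=1, x3=1): fault-free U1=1, U2=1, U3=1, U4=0, U5=1 → 1; observed 1. Eliminates U3 inverted output, U4 stuck-at-1, U4 inverted output, U5 stuck-at-0, U5 inverted output.
Test 3 (x1=1, x2=0, x3=1): fault-free U1=1, U2=0, U3=0, U4=1, U5=0 → 0; observed 0. Eliminates U1 inverted output, U3 stuck-at-1.
Only U1 stuck-at-1 is consistent with every test.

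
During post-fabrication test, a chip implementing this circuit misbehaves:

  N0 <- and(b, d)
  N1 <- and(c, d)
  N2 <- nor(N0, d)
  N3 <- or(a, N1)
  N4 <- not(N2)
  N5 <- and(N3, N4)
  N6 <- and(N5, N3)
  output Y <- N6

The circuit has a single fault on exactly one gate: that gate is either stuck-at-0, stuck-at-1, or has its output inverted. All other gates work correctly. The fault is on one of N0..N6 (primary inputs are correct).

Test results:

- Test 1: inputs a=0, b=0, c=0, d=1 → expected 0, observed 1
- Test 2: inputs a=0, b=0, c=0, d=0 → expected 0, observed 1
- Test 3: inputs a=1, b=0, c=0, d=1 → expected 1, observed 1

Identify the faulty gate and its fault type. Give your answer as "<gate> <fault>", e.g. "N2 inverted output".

Fault-free values for test 1 (a=0, b=0, c=0, d=1): N0=0, N1=0, N2=0, N3=0, N4=1, N5=0, N6=0, giving Y=0. Observed 1.
Test 1: faults giving observed 1 are {N1 stuck-at-1, N1 inverted output, N3 stuck-at-1, N3 inverted output, N6 stuck-at-1, N6 inverted output}.
Test 2 (a=0, b=0, c=0, d=0): fault-free N0=0, N1=0, N2=1, N3=0, N4=0, N5=0, N6=0 → 0; observed 1. Eliminates N1 stuck-at-1, N1 inverted output, N3 stuck-at-1, N3 inverted output.
Test 3 (a=1, b=0, c=0, d=1): fault-free N0=0, N1=0, N2=0, N3=1, N4=1, N5=1, N6=1 → 1; observed 1. Eliminates N6 inverted output.
Only N6 stuck-at-1 is consistent with every test.

N6 stuck-at-1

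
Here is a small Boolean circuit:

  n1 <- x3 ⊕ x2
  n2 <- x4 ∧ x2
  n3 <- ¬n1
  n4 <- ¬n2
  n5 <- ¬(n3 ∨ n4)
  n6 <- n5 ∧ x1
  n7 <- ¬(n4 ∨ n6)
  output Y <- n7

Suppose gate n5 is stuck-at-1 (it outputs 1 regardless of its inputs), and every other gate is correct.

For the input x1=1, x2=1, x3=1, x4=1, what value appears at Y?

Propagate with n5 forced: n1=0, n2=1, n3=1, n4=0, n5=1 [stuck-at-1], n6=1, n7=0.
So Y = 0. (Without the fault it would be 1.)

0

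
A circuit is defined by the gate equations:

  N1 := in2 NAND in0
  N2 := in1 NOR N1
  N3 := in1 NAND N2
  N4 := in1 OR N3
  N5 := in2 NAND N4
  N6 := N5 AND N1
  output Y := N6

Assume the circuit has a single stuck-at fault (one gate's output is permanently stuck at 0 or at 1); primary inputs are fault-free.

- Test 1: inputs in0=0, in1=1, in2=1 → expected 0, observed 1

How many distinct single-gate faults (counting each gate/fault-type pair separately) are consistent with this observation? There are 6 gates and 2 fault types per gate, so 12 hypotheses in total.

Fault-free: N1=1, N2=0, N3=1, N4=1, N5=0, N6=0 → 0. Observed 1.
  N1 stuck-at-0: output 0 ✗
  N1 stuck-at-1: output 0 ✗
  N2 stuck-at-0: output 0 ✗
  N2 stuck-at-1: output 0 ✗
  N3 stuck-at-0: output 0 ✗
  N3 stuck-at-1: output 0 ✗
  N4 stuck-at-0: output 1 ✓
  N4 stuck-at-1: output 0 ✗
  N5 stuck-at-0: output 0 ✗
  N5 stuck-at-1: output 1 ✓
  N6 stuck-at-0: output 0 ✗
  N6 stuck-at-1: output 1 ✓
Consistent faults: {N4 stuck-at-0, N5 stuck-at-1, N6 stuck-at-1} — 3 in all.

3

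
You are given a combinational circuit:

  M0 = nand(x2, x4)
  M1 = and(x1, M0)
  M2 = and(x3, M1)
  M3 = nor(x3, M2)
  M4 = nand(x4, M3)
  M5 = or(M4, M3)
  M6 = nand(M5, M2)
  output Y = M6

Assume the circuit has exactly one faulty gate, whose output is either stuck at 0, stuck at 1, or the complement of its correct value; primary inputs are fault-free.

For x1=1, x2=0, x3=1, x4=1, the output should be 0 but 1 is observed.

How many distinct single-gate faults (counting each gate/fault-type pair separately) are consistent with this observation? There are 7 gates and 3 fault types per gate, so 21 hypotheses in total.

12

Fault-free: M0=1, M1=1, M2=1, M3=0, M4=1, M5=1, M6=0 → 0. Observed 1.
  M0: stuck-at-0, inverted output ✓; others ✗
  M1: stuck-at-0, inverted output ✓; others ✗
  M2: stuck-at-0, inverted output ✓; others ✗
  M3: none of the 3 fault types match ✗
  M4: stuck-at-0, inverted output ✓; others ✗
  M5: stuck-at-0, inverted output ✓; others ✗
  M6: stuck-at-1, inverted output ✓; others ✗
Consistent faults: {M0 stuck-at-0, M0 inverted output, M1 stuck-at-0, M1 inverted output, M2 stuck-at-0, M2 inverted output, M4 stuck-at-0, M4 inverted output, M5 stuck-at-0, M5 inverted output, M6 stuck-at-1, M6 inverted output} — 12 in all.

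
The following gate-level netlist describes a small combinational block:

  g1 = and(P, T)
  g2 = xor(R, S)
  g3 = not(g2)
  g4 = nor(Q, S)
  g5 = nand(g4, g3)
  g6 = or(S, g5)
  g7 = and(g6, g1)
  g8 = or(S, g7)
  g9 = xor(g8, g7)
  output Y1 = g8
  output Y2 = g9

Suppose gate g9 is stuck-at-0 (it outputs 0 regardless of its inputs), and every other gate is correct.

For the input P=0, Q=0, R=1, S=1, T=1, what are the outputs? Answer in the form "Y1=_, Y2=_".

Y1=1, Y2=0

Propagate with g9 forced: g1=0, g2=0, g3=1, g4=0, g5=1, g6=1, g7=0, g8=1, g9=0 [stuck-at-0].
So the outputs are Y1=1, Y2=0. (Without the fault they would be Y1=1, Y2=1.)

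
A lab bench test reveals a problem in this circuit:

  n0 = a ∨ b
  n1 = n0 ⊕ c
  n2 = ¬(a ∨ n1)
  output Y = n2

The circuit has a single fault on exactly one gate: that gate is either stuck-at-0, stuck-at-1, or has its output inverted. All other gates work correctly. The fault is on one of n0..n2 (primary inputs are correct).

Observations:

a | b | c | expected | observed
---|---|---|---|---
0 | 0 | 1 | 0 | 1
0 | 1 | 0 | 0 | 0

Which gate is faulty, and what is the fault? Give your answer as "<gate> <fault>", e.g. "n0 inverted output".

n0 stuck-at-1

Fault-free values for test 1 (a=0, b=0, c=1): n0=0, n1=1, n2=0, giving Y=0. Observed 1.
Test 1: faults giving observed 1 are {n0 stuck-at-1, n0 inverted output, n1 stuck-at-0, n1 inverted output, n2 stuck-at-1, n2 inverted output}.
Test 2 (a=0, b=1, c=0): fault-free n0=1, n1=1, n2=0 → 0; observed 0. Eliminates n0 inverted output, n1 stuck-at-0, n1 inverted output, n2 stuck-at-1, n2 inverted output.
Only n0 stuck-at-1 is consistent with every test.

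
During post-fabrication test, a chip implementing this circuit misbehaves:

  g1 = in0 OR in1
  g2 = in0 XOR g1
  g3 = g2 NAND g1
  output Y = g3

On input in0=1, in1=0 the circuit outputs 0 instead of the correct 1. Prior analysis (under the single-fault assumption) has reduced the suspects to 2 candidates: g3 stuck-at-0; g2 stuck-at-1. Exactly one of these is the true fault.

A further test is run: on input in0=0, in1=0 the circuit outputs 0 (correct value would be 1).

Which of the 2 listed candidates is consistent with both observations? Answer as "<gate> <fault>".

Evaluate each candidate on input in0=0, in1=0:
  g3 stuck-at-0: g1=0, g2=0, g3=0 [stuck-at-0] → 0 — matches
  g2 stuck-at-1: g1=0, g2=1 [stuck-at-1], g3=1 → 1 — eliminated
Only g3 stuck-at-0 reproduces the observed 0.

g3 stuck-at-0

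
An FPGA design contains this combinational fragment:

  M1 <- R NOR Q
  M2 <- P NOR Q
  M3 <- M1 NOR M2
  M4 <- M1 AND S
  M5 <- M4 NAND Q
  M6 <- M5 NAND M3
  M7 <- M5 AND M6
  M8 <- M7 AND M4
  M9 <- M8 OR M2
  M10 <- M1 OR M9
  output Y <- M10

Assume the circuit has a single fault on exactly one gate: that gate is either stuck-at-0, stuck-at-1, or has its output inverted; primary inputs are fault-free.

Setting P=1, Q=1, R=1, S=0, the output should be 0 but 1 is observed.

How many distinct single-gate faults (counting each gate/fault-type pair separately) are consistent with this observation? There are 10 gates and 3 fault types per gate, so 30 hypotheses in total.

10

Fault-free: M1=0, M2=0, M3=1, M4=0, M5=1, M6=0, M7=0, M8=0, M9=0, M10=0 → 0. Observed 1.
  M1: stuck-at-1, inverted output ✓; others ✗
  M2: stuck-at-1, inverted output ✓; others ✗
  M3: none of the 3 fault types match ✗
  M4: none of the 3 fault types match ✗
  M5: none of the 3 fault types match ✗
  M6: none of the 3 fault types match ✗
  M7: none of the 3 fault types match ✗
  M8: stuck-at-1, inverted output ✓; others ✗
  M9: stuck-at-1, inverted output ✓; others ✗
  M10: stuck-at-1, inverted output ✓; others ✗
Consistent faults: {M1 stuck-at-1, M1 inverted output, M2 stuck-at-1, M2 inverted output, M8 stuck-at-1, M8 inverted output, M9 stuck-at-1, M9 inverted output, M10 stuck-at-1, M10 inverted output} — 10 in all.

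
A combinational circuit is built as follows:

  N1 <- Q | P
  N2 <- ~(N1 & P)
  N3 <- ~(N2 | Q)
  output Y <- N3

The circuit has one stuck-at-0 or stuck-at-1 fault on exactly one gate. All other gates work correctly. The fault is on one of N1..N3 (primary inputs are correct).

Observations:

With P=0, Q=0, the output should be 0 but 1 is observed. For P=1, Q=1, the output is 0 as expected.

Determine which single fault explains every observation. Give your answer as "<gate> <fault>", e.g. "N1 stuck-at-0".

Fault-free values for test 1 (P=0, Q=0): N1=0, N2=1, N3=0, giving Y=0. Observed 1.
Test 1: faults giving observed 1 are {N2 stuck-at-0, N3 stuck-at-1}.
Test 2 (P=1, Q=1): fault-free N1=1, N2=0, N3=0 → 0; observed 0. Eliminates N3 stuck-at-1.
Only N2 stuck-at-0 is consistent with every test.

N2 stuck-at-0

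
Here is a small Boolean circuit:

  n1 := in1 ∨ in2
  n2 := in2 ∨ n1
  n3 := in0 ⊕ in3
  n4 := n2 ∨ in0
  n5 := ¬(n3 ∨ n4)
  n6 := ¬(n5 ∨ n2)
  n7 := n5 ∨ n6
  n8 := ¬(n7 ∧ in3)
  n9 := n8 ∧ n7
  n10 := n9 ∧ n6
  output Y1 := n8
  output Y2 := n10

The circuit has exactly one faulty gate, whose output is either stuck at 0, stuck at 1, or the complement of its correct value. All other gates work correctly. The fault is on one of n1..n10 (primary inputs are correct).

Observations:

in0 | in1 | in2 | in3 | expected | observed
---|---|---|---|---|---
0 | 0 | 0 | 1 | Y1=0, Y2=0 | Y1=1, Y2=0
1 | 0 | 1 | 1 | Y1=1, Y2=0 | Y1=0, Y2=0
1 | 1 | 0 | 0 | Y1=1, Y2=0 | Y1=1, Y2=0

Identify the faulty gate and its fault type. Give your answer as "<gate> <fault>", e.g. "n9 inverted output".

n7 inverted output

Fault-free values for test 1 (in0=0, in1=0, in2=0, in3=1): n1=0, n2=0, n3=1, n4=0, n5=0, n6=1, n7=1, n8=0, n9=0, n10=0, giving Y1=0, Y2=0. Observed Y1=1, Y2=0.
Test 1: faults giving observed Y1=1, Y2=0 are {n1 stuck-at-1, n1 inverted output, n2 stuck-at-1, n2 inverted output, n6 stuck-at-0, n6 inverted output, n7 stuck-at-0, n7 inverted output}.
Test 2 (in0=1, in1=0, in2=1, in3=1): fault-free n1=1, n2=1, n3=0, n4=1, n5=0, n6=0, n7=0, n8=1, n9=0, n10=0 → Y1=1, Y2=0; observed Y1=0, Y2=0. Eliminates n1 stuck-at-1, n1 inverted output, n2 stuck-at-1, n6 stuck-at-0, n7 stuck-at-0.
Test 3 (in0=1, in1=1, in2=0, in3=0): fault-free n1=1, n2=1, n3=1, n4=1, n5=0, n6=0, n7=0, n8=1, n9=0, n10=0 → Y1=1, Y2=0; observed Y1=1, Y2=0. Eliminates n2 inverted output, n6 inverted output.
Only n7 inverted output is consistent with every test.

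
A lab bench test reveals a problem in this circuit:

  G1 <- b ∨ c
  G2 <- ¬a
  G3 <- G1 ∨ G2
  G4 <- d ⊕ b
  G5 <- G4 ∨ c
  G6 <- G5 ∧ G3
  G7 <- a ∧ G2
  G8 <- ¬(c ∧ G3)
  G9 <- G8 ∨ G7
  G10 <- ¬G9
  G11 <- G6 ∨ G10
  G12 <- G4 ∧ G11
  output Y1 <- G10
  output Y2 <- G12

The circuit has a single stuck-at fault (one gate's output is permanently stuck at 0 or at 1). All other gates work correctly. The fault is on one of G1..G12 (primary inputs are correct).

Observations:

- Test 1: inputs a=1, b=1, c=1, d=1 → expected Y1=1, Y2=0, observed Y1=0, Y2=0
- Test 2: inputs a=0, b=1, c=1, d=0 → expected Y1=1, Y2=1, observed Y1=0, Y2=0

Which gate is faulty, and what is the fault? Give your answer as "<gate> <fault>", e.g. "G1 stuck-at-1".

G3 stuck-at-0

Fault-free values for test 1 (a=1, b=1, c=1, d=1): G1=1, G2=0, G3=1, G4=0, G5=1, G6=1, G7=0, G8=0, G9=0, G10=1, G11=1, G12=0, giving Y1=1, Y2=0. Observed Y1=0, Y2=0.
Test 1: faults giving observed Y1=0, Y2=0 are {G1 stuck-at-0, G2 stuck-at-1, G3 stuck-at-0, G7 stuck-at-1, G8 stuck-at-1, G9 stuck-at-1, G10 stuck-at-0}.
Test 2 (a=0, b=1, c=1, d=0): fault-free G1=1, G2=1, G3=1, G4=1, G5=1, G6=1, G7=0, G8=0, G9=0, G10=1, G11=1, G12=1 → Y1=1, Y2=1; observed Y1=0, Y2=0. Eliminates G1 stuck-at-0, G2 stuck-at-1, G7 stuck-at-1, G8 stuck-at-1, G9 stuck-at-1, G10 stuck-at-0.
Only G3 stuck-at-0 is consistent with every test.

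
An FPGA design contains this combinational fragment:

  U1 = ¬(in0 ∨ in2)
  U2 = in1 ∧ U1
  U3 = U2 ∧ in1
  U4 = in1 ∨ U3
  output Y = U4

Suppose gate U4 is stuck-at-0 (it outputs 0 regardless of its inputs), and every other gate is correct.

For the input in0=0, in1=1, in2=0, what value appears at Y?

Propagate with U4 forced: U1=1, U2=1, U3=1, U4=0 [stuck-at-0].
So Y = 0. (Without the fault it would be 1.)

0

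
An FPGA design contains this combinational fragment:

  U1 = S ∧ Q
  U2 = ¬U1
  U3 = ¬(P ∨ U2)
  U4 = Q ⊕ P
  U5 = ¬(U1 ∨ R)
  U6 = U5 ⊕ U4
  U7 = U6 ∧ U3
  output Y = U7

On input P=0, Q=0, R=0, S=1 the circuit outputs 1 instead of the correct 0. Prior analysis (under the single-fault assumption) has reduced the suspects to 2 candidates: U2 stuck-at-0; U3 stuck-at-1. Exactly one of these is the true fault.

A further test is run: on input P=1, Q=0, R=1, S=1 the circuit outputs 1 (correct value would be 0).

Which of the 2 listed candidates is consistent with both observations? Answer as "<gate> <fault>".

U3 stuck-at-1

Evaluate each candidate on input P=1, Q=0, R=1, S=1:
  U2 stuck-at-0: U1=0, U2=0 [stuck-at-0], U3=0, U4=1, U5=0, U6=1, U7=0 → 0 — eliminated
  U3 stuck-at-1: U1=0, U2=1, U3=1 [stuck-at-1], U4=1, U5=0, U6=1, U7=1 → 1 — matches
Only U3 stuck-at-1 reproduces the observed 1.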